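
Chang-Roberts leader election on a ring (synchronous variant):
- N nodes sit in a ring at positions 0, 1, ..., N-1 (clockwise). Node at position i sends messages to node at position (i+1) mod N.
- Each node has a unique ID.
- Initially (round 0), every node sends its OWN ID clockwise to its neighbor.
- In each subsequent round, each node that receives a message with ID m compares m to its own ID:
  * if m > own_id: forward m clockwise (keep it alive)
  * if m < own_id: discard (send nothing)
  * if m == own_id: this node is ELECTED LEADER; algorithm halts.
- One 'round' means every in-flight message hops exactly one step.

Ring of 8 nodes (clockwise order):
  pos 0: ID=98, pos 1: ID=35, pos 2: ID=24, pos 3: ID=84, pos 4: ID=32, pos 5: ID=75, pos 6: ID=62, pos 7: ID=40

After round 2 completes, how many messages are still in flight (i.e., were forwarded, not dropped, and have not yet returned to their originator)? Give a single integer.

Round 1: pos1(id35) recv 98: fwd; pos2(id24) recv 35: fwd; pos3(id84) recv 24: drop; pos4(id32) recv 84: fwd; pos5(id75) recv 32: drop; pos6(id62) recv 75: fwd; pos7(id40) recv 62: fwd; pos0(id98) recv 40: drop
Round 2: pos2(id24) recv 98: fwd; pos3(id84) recv 35: drop; pos5(id75) recv 84: fwd; pos7(id40) recv 75: fwd; pos0(id98) recv 62: drop
After round 2: 3 messages still in flight

Answer: 3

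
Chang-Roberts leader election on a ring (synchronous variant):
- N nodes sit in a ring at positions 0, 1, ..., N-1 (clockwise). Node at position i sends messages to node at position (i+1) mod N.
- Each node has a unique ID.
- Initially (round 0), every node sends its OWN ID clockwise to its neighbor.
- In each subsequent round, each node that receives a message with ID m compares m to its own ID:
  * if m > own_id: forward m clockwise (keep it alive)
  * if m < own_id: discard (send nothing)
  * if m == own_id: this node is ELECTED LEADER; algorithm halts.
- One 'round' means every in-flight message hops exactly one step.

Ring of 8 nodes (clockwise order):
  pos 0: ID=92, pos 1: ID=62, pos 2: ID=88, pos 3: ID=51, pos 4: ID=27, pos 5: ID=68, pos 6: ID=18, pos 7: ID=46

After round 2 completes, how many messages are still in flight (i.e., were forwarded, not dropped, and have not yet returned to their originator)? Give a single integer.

Round 1: pos1(id62) recv 92: fwd; pos2(id88) recv 62: drop; pos3(id51) recv 88: fwd; pos4(id27) recv 51: fwd; pos5(id68) recv 27: drop; pos6(id18) recv 68: fwd; pos7(id46) recv 18: drop; pos0(id92) recv 46: drop
Round 2: pos2(id88) recv 92: fwd; pos4(id27) recv 88: fwd; pos5(id68) recv 51: drop; pos7(id46) recv 68: fwd
After round 2: 3 messages still in flight

Answer: 3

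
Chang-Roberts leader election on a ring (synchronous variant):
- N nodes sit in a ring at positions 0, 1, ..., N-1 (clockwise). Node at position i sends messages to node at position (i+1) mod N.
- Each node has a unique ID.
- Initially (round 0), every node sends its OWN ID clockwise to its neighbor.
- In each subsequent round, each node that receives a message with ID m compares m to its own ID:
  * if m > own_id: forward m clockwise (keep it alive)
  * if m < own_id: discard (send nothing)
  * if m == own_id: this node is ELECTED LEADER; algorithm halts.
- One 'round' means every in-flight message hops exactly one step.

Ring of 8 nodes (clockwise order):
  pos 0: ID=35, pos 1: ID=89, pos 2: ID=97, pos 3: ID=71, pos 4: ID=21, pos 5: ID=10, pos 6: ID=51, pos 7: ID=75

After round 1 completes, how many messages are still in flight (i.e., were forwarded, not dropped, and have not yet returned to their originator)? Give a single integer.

Answer: 4

Derivation:
Round 1: pos1(id89) recv 35: drop; pos2(id97) recv 89: drop; pos3(id71) recv 97: fwd; pos4(id21) recv 71: fwd; pos5(id10) recv 21: fwd; pos6(id51) recv 10: drop; pos7(id75) recv 51: drop; pos0(id35) recv 75: fwd
After round 1: 4 messages still in flight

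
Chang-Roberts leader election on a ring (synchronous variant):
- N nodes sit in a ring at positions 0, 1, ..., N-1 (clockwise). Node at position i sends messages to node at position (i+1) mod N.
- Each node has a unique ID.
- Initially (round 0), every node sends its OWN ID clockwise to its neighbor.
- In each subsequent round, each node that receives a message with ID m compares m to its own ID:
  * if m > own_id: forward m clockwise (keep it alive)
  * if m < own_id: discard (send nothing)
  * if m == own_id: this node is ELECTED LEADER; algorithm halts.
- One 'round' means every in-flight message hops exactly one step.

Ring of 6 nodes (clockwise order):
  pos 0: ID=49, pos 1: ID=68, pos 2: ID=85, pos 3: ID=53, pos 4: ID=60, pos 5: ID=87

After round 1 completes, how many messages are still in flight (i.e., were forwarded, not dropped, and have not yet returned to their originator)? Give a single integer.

Round 1: pos1(id68) recv 49: drop; pos2(id85) recv 68: drop; pos3(id53) recv 85: fwd; pos4(id60) recv 53: drop; pos5(id87) recv 60: drop; pos0(id49) recv 87: fwd
After round 1: 2 messages still in flight

Answer: 2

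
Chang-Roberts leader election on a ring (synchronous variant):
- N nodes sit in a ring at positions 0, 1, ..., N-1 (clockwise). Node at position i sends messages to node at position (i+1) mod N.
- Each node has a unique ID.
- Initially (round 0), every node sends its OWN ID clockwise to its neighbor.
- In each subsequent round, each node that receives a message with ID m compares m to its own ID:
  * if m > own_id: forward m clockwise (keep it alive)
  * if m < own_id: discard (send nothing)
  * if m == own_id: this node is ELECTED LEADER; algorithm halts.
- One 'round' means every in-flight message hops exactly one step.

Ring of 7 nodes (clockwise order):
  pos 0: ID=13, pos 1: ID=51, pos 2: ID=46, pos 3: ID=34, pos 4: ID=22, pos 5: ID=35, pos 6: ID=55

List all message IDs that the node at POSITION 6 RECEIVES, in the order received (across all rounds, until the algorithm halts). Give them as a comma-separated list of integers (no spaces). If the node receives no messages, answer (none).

Answer: 35,46,51,55

Derivation:
Round 1: pos1(id51) recv 13: drop; pos2(id46) recv 51: fwd; pos3(id34) recv 46: fwd; pos4(id22) recv 34: fwd; pos5(id35) recv 22: drop; pos6(id55) recv 35: drop; pos0(id13) recv 55: fwd
Round 2: pos3(id34) recv 51: fwd; pos4(id22) recv 46: fwd; pos5(id35) recv 34: drop; pos1(id51) recv 55: fwd
Round 3: pos4(id22) recv 51: fwd; pos5(id35) recv 46: fwd; pos2(id46) recv 55: fwd
Round 4: pos5(id35) recv 51: fwd; pos6(id55) recv 46: drop; pos3(id34) recv 55: fwd
Round 5: pos6(id55) recv 51: drop; pos4(id22) recv 55: fwd
Round 6: pos5(id35) recv 55: fwd
Round 7: pos6(id55) recv 55: ELECTED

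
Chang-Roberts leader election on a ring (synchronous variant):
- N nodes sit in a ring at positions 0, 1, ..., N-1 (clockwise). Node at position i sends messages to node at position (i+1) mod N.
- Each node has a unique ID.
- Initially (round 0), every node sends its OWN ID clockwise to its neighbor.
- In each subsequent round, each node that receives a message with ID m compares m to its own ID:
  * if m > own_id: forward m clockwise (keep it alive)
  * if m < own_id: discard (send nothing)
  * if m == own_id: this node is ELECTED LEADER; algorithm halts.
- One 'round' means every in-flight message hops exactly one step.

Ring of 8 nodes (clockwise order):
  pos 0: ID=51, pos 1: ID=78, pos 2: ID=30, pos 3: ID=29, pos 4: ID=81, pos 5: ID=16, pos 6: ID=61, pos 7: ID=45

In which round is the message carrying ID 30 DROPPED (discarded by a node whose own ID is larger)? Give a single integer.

Answer: 2

Derivation:
Round 1: pos1(id78) recv 51: drop; pos2(id30) recv 78: fwd; pos3(id29) recv 30: fwd; pos4(id81) recv 29: drop; pos5(id16) recv 81: fwd; pos6(id61) recv 16: drop; pos7(id45) recv 61: fwd; pos0(id51) recv 45: drop
Round 2: pos3(id29) recv 78: fwd; pos4(id81) recv 30: drop; pos6(id61) recv 81: fwd; pos0(id51) recv 61: fwd
Round 3: pos4(id81) recv 78: drop; pos7(id45) recv 81: fwd; pos1(id78) recv 61: drop
Round 4: pos0(id51) recv 81: fwd
Round 5: pos1(id78) recv 81: fwd
Round 6: pos2(id30) recv 81: fwd
Round 7: pos3(id29) recv 81: fwd
Round 8: pos4(id81) recv 81: ELECTED
Message ID 30 originates at pos 2; dropped at pos 4 in round 2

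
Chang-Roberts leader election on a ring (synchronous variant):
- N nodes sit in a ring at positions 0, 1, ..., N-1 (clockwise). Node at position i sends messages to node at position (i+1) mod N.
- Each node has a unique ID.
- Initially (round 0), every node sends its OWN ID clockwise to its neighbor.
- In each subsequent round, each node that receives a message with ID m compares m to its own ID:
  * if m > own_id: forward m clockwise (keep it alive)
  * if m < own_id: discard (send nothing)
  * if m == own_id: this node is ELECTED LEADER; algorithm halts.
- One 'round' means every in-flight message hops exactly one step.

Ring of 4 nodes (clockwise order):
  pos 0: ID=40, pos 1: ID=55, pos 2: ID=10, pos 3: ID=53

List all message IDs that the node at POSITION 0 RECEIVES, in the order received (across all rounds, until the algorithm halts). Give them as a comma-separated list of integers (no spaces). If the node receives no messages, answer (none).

Round 1: pos1(id55) recv 40: drop; pos2(id10) recv 55: fwd; pos3(id53) recv 10: drop; pos0(id40) recv 53: fwd
Round 2: pos3(id53) recv 55: fwd; pos1(id55) recv 53: drop
Round 3: pos0(id40) recv 55: fwd
Round 4: pos1(id55) recv 55: ELECTED

Answer: 53,55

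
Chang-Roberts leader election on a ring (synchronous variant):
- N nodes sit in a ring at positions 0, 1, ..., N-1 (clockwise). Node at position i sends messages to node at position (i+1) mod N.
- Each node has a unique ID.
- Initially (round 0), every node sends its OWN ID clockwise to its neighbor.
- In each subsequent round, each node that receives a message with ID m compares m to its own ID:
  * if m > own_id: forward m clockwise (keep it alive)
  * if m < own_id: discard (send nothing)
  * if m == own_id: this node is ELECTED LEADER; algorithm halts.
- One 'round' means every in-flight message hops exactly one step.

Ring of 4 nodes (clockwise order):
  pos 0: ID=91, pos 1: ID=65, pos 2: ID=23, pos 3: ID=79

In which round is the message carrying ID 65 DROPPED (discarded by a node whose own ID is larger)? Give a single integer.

Answer: 2

Derivation:
Round 1: pos1(id65) recv 91: fwd; pos2(id23) recv 65: fwd; pos3(id79) recv 23: drop; pos0(id91) recv 79: drop
Round 2: pos2(id23) recv 91: fwd; pos3(id79) recv 65: drop
Round 3: pos3(id79) recv 91: fwd
Round 4: pos0(id91) recv 91: ELECTED
Message ID 65 originates at pos 1; dropped at pos 3 in round 2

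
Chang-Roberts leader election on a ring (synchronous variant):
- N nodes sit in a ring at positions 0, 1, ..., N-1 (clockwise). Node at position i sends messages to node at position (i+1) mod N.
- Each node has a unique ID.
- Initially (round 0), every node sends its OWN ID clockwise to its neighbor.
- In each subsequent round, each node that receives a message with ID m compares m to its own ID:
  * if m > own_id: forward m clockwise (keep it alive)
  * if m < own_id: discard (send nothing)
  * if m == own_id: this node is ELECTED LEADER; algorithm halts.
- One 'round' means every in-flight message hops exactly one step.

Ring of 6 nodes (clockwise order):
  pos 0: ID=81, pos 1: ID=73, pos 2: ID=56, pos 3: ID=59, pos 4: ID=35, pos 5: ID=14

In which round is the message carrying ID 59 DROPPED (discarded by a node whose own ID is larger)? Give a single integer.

Round 1: pos1(id73) recv 81: fwd; pos2(id56) recv 73: fwd; pos3(id59) recv 56: drop; pos4(id35) recv 59: fwd; pos5(id14) recv 35: fwd; pos0(id81) recv 14: drop
Round 2: pos2(id56) recv 81: fwd; pos3(id59) recv 73: fwd; pos5(id14) recv 59: fwd; pos0(id81) recv 35: drop
Round 3: pos3(id59) recv 81: fwd; pos4(id35) recv 73: fwd; pos0(id81) recv 59: drop
Round 4: pos4(id35) recv 81: fwd; pos5(id14) recv 73: fwd
Round 5: pos5(id14) recv 81: fwd; pos0(id81) recv 73: drop
Round 6: pos0(id81) recv 81: ELECTED
Message ID 59 originates at pos 3; dropped at pos 0 in round 3

Answer: 3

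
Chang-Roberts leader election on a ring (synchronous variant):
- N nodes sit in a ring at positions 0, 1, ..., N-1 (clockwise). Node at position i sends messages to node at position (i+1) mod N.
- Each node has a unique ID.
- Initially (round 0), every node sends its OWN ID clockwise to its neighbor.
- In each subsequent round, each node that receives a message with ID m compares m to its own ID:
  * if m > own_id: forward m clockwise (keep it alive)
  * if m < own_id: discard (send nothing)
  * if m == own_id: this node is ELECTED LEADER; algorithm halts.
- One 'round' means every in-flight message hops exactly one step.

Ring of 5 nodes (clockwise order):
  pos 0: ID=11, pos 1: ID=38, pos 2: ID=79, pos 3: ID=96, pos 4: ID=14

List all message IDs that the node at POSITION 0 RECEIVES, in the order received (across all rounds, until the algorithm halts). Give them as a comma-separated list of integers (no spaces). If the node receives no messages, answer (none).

Round 1: pos1(id38) recv 11: drop; pos2(id79) recv 38: drop; pos3(id96) recv 79: drop; pos4(id14) recv 96: fwd; pos0(id11) recv 14: fwd
Round 2: pos0(id11) recv 96: fwd; pos1(id38) recv 14: drop
Round 3: pos1(id38) recv 96: fwd
Round 4: pos2(id79) recv 96: fwd
Round 5: pos3(id96) recv 96: ELECTED

Answer: 14,96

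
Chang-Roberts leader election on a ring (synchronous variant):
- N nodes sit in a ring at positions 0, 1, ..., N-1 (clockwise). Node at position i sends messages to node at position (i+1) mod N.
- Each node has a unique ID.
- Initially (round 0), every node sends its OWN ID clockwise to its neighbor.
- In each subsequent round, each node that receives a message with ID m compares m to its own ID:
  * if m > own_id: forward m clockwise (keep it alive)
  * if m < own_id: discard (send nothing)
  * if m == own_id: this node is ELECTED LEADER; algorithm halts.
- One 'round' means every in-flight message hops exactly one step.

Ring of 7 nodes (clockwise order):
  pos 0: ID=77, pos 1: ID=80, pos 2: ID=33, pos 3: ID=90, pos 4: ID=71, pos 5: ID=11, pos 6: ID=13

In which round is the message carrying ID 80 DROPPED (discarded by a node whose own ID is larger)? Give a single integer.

Answer: 2

Derivation:
Round 1: pos1(id80) recv 77: drop; pos2(id33) recv 80: fwd; pos3(id90) recv 33: drop; pos4(id71) recv 90: fwd; pos5(id11) recv 71: fwd; pos6(id13) recv 11: drop; pos0(id77) recv 13: drop
Round 2: pos3(id90) recv 80: drop; pos5(id11) recv 90: fwd; pos6(id13) recv 71: fwd
Round 3: pos6(id13) recv 90: fwd; pos0(id77) recv 71: drop
Round 4: pos0(id77) recv 90: fwd
Round 5: pos1(id80) recv 90: fwd
Round 6: pos2(id33) recv 90: fwd
Round 7: pos3(id90) recv 90: ELECTED
Message ID 80 originates at pos 1; dropped at pos 3 in round 2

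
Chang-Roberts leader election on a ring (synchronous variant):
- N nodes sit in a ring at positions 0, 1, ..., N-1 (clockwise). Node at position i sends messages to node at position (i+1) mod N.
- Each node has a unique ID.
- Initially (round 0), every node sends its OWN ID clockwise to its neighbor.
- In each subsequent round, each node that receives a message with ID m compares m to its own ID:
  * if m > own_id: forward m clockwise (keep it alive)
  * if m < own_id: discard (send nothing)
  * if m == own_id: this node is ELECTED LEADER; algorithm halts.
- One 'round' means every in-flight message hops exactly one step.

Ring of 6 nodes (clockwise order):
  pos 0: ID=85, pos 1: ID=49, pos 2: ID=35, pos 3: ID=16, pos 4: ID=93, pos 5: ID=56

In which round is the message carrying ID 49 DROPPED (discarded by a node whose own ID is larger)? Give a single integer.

Round 1: pos1(id49) recv 85: fwd; pos2(id35) recv 49: fwd; pos3(id16) recv 35: fwd; pos4(id93) recv 16: drop; pos5(id56) recv 93: fwd; pos0(id85) recv 56: drop
Round 2: pos2(id35) recv 85: fwd; pos3(id16) recv 49: fwd; pos4(id93) recv 35: drop; pos0(id85) recv 93: fwd
Round 3: pos3(id16) recv 85: fwd; pos4(id93) recv 49: drop; pos1(id49) recv 93: fwd
Round 4: pos4(id93) recv 85: drop; pos2(id35) recv 93: fwd
Round 5: pos3(id16) recv 93: fwd
Round 6: pos4(id93) recv 93: ELECTED
Message ID 49 originates at pos 1; dropped at pos 4 in round 3

Answer: 3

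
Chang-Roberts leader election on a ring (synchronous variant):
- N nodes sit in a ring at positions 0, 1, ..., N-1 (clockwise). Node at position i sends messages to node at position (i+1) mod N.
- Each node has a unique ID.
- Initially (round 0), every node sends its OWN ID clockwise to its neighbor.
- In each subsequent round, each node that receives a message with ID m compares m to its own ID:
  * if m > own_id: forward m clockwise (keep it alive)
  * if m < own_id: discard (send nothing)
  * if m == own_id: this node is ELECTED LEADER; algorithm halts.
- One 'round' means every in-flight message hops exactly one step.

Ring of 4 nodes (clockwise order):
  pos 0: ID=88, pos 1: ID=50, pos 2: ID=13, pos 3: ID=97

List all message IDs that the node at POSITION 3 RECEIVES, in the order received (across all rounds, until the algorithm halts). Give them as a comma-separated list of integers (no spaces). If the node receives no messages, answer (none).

Round 1: pos1(id50) recv 88: fwd; pos2(id13) recv 50: fwd; pos3(id97) recv 13: drop; pos0(id88) recv 97: fwd
Round 2: pos2(id13) recv 88: fwd; pos3(id97) recv 50: drop; pos1(id50) recv 97: fwd
Round 3: pos3(id97) recv 88: drop; pos2(id13) recv 97: fwd
Round 4: pos3(id97) recv 97: ELECTED

Answer: 13,50,88,97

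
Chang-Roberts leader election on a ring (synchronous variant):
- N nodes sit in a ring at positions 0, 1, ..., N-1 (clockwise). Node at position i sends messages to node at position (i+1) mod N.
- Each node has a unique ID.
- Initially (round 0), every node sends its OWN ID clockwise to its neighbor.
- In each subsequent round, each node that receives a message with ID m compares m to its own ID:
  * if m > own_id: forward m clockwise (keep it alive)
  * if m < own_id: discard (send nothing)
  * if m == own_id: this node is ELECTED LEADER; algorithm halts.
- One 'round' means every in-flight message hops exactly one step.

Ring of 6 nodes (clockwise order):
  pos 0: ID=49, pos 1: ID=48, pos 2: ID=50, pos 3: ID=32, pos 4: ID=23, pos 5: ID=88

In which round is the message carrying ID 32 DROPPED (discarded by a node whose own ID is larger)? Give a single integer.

Answer: 2

Derivation:
Round 1: pos1(id48) recv 49: fwd; pos2(id50) recv 48: drop; pos3(id32) recv 50: fwd; pos4(id23) recv 32: fwd; pos5(id88) recv 23: drop; pos0(id49) recv 88: fwd
Round 2: pos2(id50) recv 49: drop; pos4(id23) recv 50: fwd; pos5(id88) recv 32: drop; pos1(id48) recv 88: fwd
Round 3: pos5(id88) recv 50: drop; pos2(id50) recv 88: fwd
Round 4: pos3(id32) recv 88: fwd
Round 5: pos4(id23) recv 88: fwd
Round 6: pos5(id88) recv 88: ELECTED
Message ID 32 originates at pos 3; dropped at pos 5 in round 2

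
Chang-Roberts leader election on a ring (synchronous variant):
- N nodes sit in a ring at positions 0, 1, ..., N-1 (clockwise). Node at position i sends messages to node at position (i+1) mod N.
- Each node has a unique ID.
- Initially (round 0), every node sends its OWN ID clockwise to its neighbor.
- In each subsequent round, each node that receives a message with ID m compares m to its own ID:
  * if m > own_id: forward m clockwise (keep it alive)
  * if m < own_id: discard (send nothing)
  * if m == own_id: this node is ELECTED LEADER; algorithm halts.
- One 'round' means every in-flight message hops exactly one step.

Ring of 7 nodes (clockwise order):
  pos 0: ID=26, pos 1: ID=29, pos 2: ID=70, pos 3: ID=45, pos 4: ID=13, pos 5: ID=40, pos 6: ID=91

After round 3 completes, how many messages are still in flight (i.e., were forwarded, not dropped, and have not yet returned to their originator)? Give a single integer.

Answer: 2

Derivation:
Round 1: pos1(id29) recv 26: drop; pos2(id70) recv 29: drop; pos3(id45) recv 70: fwd; pos4(id13) recv 45: fwd; pos5(id40) recv 13: drop; pos6(id91) recv 40: drop; pos0(id26) recv 91: fwd
Round 2: pos4(id13) recv 70: fwd; pos5(id40) recv 45: fwd; pos1(id29) recv 91: fwd
Round 3: pos5(id40) recv 70: fwd; pos6(id91) recv 45: drop; pos2(id70) recv 91: fwd
After round 3: 2 messages still in flight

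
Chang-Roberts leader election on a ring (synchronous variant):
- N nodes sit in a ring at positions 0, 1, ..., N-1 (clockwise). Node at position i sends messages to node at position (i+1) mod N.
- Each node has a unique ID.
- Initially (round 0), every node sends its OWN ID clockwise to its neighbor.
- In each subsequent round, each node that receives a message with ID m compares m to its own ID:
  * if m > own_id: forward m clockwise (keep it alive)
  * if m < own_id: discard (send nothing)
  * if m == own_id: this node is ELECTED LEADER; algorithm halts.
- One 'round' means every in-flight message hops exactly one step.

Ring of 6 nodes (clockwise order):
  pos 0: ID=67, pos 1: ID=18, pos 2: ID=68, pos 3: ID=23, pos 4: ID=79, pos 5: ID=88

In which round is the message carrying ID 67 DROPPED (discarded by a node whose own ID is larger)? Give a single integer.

Round 1: pos1(id18) recv 67: fwd; pos2(id68) recv 18: drop; pos3(id23) recv 68: fwd; pos4(id79) recv 23: drop; pos5(id88) recv 79: drop; pos0(id67) recv 88: fwd
Round 2: pos2(id68) recv 67: drop; pos4(id79) recv 68: drop; pos1(id18) recv 88: fwd
Round 3: pos2(id68) recv 88: fwd
Round 4: pos3(id23) recv 88: fwd
Round 5: pos4(id79) recv 88: fwd
Round 6: pos5(id88) recv 88: ELECTED
Message ID 67 originates at pos 0; dropped at pos 2 in round 2

Answer: 2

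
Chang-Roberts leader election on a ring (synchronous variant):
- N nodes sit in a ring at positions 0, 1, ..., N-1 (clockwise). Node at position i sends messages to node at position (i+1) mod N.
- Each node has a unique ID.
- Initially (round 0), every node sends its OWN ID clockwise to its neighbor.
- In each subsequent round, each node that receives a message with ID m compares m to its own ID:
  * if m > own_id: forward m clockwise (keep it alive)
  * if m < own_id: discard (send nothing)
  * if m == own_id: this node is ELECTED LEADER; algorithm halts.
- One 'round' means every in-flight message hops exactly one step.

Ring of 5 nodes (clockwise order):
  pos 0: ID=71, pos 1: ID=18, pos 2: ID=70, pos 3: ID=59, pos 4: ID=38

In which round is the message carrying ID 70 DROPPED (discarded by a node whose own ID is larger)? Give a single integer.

Round 1: pos1(id18) recv 71: fwd; pos2(id70) recv 18: drop; pos3(id59) recv 70: fwd; pos4(id38) recv 59: fwd; pos0(id71) recv 38: drop
Round 2: pos2(id70) recv 71: fwd; pos4(id38) recv 70: fwd; pos0(id71) recv 59: drop
Round 3: pos3(id59) recv 71: fwd; pos0(id71) recv 70: drop
Round 4: pos4(id38) recv 71: fwd
Round 5: pos0(id71) recv 71: ELECTED
Message ID 70 originates at pos 2; dropped at pos 0 in round 3

Answer: 3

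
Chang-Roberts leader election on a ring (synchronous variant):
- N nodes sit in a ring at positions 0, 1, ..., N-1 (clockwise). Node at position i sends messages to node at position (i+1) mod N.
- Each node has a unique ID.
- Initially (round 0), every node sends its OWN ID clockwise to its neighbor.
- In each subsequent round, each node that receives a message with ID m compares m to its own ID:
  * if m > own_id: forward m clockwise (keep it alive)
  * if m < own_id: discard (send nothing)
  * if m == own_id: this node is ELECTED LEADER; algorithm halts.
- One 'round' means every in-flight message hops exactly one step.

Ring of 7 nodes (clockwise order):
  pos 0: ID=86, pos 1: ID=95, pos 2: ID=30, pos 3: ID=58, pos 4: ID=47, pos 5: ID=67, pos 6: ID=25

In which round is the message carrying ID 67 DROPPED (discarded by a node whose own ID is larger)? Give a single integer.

Round 1: pos1(id95) recv 86: drop; pos2(id30) recv 95: fwd; pos3(id58) recv 30: drop; pos4(id47) recv 58: fwd; pos5(id67) recv 47: drop; pos6(id25) recv 67: fwd; pos0(id86) recv 25: drop
Round 2: pos3(id58) recv 95: fwd; pos5(id67) recv 58: drop; pos0(id86) recv 67: drop
Round 3: pos4(id47) recv 95: fwd
Round 4: pos5(id67) recv 95: fwd
Round 5: pos6(id25) recv 95: fwd
Round 6: pos0(id86) recv 95: fwd
Round 7: pos1(id95) recv 95: ELECTED
Message ID 67 originates at pos 5; dropped at pos 0 in round 2

Answer: 2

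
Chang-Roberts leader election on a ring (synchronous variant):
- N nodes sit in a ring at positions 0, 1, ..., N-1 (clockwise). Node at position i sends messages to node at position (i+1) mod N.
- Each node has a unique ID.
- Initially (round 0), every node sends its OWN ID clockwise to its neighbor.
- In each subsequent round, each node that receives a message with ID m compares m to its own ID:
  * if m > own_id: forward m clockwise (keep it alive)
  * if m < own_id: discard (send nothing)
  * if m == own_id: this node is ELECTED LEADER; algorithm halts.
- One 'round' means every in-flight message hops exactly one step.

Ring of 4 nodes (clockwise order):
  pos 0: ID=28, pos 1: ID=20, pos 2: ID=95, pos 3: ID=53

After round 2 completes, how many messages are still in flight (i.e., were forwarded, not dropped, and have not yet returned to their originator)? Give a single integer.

Answer: 2

Derivation:
Round 1: pos1(id20) recv 28: fwd; pos2(id95) recv 20: drop; pos3(id53) recv 95: fwd; pos0(id28) recv 53: fwd
Round 2: pos2(id95) recv 28: drop; pos0(id28) recv 95: fwd; pos1(id20) recv 53: fwd
After round 2: 2 messages still in flight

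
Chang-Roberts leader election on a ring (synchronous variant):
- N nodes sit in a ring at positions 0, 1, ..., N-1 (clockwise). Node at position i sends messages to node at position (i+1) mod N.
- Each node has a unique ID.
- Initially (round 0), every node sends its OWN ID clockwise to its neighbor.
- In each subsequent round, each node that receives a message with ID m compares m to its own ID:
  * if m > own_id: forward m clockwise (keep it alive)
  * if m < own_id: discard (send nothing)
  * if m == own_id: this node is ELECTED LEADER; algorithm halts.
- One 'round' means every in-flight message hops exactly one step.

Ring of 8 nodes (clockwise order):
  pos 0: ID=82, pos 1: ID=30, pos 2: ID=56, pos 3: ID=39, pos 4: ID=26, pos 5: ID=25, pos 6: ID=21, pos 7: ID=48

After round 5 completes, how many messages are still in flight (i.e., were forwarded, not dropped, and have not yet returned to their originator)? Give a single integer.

Answer: 2

Derivation:
Round 1: pos1(id30) recv 82: fwd; pos2(id56) recv 30: drop; pos3(id39) recv 56: fwd; pos4(id26) recv 39: fwd; pos5(id25) recv 26: fwd; pos6(id21) recv 25: fwd; pos7(id48) recv 21: drop; pos0(id82) recv 48: drop
Round 2: pos2(id56) recv 82: fwd; pos4(id26) recv 56: fwd; pos5(id25) recv 39: fwd; pos6(id21) recv 26: fwd; pos7(id48) recv 25: drop
Round 3: pos3(id39) recv 82: fwd; pos5(id25) recv 56: fwd; pos6(id21) recv 39: fwd; pos7(id48) recv 26: drop
Round 4: pos4(id26) recv 82: fwd; pos6(id21) recv 56: fwd; pos7(id48) recv 39: drop
Round 5: pos5(id25) recv 82: fwd; pos7(id48) recv 56: fwd
After round 5: 2 messages still in flight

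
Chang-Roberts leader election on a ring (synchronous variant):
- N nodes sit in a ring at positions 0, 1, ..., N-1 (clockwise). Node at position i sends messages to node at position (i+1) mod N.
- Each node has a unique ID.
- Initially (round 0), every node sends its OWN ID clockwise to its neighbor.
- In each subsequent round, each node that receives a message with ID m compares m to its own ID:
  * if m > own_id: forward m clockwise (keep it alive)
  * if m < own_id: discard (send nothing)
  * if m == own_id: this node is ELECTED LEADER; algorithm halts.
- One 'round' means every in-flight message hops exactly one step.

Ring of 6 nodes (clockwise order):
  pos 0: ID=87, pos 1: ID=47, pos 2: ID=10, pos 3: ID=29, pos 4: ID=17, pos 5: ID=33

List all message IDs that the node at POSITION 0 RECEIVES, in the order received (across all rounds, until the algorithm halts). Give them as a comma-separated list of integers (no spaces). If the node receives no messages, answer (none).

Answer: 33,47,87

Derivation:
Round 1: pos1(id47) recv 87: fwd; pos2(id10) recv 47: fwd; pos3(id29) recv 10: drop; pos4(id17) recv 29: fwd; pos5(id33) recv 17: drop; pos0(id87) recv 33: drop
Round 2: pos2(id10) recv 87: fwd; pos3(id29) recv 47: fwd; pos5(id33) recv 29: drop
Round 3: pos3(id29) recv 87: fwd; pos4(id17) recv 47: fwd
Round 4: pos4(id17) recv 87: fwd; pos5(id33) recv 47: fwd
Round 5: pos5(id33) recv 87: fwd; pos0(id87) recv 47: drop
Round 6: pos0(id87) recv 87: ELECTED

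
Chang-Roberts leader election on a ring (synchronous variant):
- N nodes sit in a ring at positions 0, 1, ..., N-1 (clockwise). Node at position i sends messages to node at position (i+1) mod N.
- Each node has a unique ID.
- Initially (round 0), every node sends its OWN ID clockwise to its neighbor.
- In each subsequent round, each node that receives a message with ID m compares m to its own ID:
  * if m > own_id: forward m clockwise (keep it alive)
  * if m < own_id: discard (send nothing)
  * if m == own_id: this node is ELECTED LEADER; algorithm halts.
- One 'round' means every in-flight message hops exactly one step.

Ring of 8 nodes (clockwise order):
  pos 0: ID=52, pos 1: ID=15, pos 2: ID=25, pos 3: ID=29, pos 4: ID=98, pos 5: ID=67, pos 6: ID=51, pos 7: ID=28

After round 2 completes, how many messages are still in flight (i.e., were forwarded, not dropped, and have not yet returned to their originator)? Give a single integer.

Answer: 3

Derivation:
Round 1: pos1(id15) recv 52: fwd; pos2(id25) recv 15: drop; pos3(id29) recv 25: drop; pos4(id98) recv 29: drop; pos5(id67) recv 98: fwd; pos6(id51) recv 67: fwd; pos7(id28) recv 51: fwd; pos0(id52) recv 28: drop
Round 2: pos2(id25) recv 52: fwd; pos6(id51) recv 98: fwd; pos7(id28) recv 67: fwd; pos0(id52) recv 51: drop
After round 2: 3 messages still in flight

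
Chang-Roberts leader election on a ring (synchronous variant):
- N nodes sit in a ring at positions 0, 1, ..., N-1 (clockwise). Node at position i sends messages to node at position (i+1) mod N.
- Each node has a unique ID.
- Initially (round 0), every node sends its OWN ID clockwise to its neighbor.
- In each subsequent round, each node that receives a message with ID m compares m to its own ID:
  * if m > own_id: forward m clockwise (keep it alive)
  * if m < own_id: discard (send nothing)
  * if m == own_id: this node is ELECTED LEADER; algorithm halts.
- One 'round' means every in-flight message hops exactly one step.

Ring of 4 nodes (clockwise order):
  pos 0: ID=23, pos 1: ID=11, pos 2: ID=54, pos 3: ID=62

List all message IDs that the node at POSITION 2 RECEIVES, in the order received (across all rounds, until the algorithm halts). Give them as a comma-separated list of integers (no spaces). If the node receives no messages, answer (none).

Round 1: pos1(id11) recv 23: fwd; pos2(id54) recv 11: drop; pos3(id62) recv 54: drop; pos0(id23) recv 62: fwd
Round 2: pos2(id54) recv 23: drop; pos1(id11) recv 62: fwd
Round 3: pos2(id54) recv 62: fwd
Round 4: pos3(id62) recv 62: ELECTED

Answer: 11,23,62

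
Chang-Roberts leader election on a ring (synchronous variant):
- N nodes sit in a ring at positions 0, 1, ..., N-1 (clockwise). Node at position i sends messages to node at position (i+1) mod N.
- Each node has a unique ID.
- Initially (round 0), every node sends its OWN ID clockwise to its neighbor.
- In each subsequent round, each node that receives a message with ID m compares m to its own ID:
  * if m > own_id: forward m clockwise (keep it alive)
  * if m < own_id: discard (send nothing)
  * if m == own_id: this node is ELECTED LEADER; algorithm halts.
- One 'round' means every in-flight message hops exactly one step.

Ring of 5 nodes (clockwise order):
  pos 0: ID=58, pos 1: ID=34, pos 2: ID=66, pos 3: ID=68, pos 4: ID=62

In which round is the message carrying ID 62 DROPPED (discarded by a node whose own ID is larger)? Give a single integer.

Round 1: pos1(id34) recv 58: fwd; pos2(id66) recv 34: drop; pos3(id68) recv 66: drop; pos4(id62) recv 68: fwd; pos0(id58) recv 62: fwd
Round 2: pos2(id66) recv 58: drop; pos0(id58) recv 68: fwd; pos1(id34) recv 62: fwd
Round 3: pos1(id34) recv 68: fwd; pos2(id66) recv 62: drop
Round 4: pos2(id66) recv 68: fwd
Round 5: pos3(id68) recv 68: ELECTED
Message ID 62 originates at pos 4; dropped at pos 2 in round 3

Answer: 3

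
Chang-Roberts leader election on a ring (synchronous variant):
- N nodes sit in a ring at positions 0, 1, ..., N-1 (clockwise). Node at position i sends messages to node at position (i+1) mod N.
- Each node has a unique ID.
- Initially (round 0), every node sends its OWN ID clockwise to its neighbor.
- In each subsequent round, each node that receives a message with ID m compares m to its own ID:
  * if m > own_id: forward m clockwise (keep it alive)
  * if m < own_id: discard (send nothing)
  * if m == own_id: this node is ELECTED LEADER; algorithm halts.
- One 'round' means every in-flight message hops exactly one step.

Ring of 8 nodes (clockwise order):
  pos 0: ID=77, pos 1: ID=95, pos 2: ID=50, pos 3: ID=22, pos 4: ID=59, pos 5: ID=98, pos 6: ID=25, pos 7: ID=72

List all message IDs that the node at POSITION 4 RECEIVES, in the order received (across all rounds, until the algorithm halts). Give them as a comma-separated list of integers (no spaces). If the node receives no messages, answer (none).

Round 1: pos1(id95) recv 77: drop; pos2(id50) recv 95: fwd; pos3(id22) recv 50: fwd; pos4(id59) recv 22: drop; pos5(id98) recv 59: drop; pos6(id25) recv 98: fwd; pos7(id72) recv 25: drop; pos0(id77) recv 72: drop
Round 2: pos3(id22) recv 95: fwd; pos4(id59) recv 50: drop; pos7(id72) recv 98: fwd
Round 3: pos4(id59) recv 95: fwd; pos0(id77) recv 98: fwd
Round 4: pos5(id98) recv 95: drop; pos1(id95) recv 98: fwd
Round 5: pos2(id50) recv 98: fwd
Round 6: pos3(id22) recv 98: fwd
Round 7: pos4(id59) recv 98: fwd
Round 8: pos5(id98) recv 98: ELECTED

Answer: 22,50,95,98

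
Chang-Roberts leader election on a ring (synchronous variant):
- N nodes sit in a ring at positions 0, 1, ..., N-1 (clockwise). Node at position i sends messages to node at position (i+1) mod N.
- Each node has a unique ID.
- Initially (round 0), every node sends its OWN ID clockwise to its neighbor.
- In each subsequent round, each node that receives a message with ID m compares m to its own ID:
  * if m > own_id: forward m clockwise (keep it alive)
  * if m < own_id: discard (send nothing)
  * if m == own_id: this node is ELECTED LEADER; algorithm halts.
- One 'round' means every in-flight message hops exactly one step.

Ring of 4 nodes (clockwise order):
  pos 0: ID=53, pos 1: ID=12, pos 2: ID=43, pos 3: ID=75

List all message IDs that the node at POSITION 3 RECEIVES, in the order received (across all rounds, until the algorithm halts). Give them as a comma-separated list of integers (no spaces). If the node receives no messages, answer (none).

Round 1: pos1(id12) recv 53: fwd; pos2(id43) recv 12: drop; pos3(id75) recv 43: drop; pos0(id53) recv 75: fwd
Round 2: pos2(id43) recv 53: fwd; pos1(id12) recv 75: fwd
Round 3: pos3(id75) recv 53: drop; pos2(id43) recv 75: fwd
Round 4: pos3(id75) recv 75: ELECTED

Answer: 43,53,75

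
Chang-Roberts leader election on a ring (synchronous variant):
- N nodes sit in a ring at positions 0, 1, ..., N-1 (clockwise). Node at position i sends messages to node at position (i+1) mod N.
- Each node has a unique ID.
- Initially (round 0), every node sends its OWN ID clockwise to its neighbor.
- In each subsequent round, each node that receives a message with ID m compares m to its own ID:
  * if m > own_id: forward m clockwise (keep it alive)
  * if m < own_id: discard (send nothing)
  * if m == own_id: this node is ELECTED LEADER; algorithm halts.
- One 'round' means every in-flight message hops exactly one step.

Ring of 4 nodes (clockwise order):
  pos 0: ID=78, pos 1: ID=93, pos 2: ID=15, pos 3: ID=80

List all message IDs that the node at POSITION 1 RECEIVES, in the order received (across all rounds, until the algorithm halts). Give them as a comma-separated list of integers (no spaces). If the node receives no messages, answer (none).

Answer: 78,80,93

Derivation:
Round 1: pos1(id93) recv 78: drop; pos2(id15) recv 93: fwd; pos3(id80) recv 15: drop; pos0(id78) recv 80: fwd
Round 2: pos3(id80) recv 93: fwd; pos1(id93) recv 80: drop
Round 3: pos0(id78) recv 93: fwd
Round 4: pos1(id93) recv 93: ELECTED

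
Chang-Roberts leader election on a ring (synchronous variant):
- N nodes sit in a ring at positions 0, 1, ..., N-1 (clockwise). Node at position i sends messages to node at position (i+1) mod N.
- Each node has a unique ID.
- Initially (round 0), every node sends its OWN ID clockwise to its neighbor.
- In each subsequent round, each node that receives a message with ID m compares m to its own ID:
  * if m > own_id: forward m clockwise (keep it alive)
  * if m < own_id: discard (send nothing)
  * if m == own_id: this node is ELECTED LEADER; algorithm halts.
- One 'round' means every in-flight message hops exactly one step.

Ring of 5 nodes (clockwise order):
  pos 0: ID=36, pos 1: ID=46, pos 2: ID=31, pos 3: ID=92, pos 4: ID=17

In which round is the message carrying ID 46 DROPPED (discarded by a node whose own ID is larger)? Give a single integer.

Round 1: pos1(id46) recv 36: drop; pos2(id31) recv 46: fwd; pos3(id92) recv 31: drop; pos4(id17) recv 92: fwd; pos0(id36) recv 17: drop
Round 2: pos3(id92) recv 46: drop; pos0(id36) recv 92: fwd
Round 3: pos1(id46) recv 92: fwd
Round 4: pos2(id31) recv 92: fwd
Round 5: pos3(id92) recv 92: ELECTED
Message ID 46 originates at pos 1; dropped at pos 3 in round 2

Answer: 2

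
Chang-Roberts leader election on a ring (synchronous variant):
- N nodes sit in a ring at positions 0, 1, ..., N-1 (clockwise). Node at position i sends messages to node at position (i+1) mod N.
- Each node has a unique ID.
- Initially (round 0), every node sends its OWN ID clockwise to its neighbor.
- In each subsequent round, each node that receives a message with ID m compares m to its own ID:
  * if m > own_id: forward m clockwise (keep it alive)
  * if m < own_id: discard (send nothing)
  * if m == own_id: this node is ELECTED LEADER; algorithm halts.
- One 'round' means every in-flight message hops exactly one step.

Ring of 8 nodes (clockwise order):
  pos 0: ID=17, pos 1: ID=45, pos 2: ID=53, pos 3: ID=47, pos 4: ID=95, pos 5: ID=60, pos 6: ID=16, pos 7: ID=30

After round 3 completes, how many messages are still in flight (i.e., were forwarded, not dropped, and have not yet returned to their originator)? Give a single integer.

Answer: 2

Derivation:
Round 1: pos1(id45) recv 17: drop; pos2(id53) recv 45: drop; pos3(id47) recv 53: fwd; pos4(id95) recv 47: drop; pos5(id60) recv 95: fwd; pos6(id16) recv 60: fwd; pos7(id30) recv 16: drop; pos0(id17) recv 30: fwd
Round 2: pos4(id95) recv 53: drop; pos6(id16) recv 95: fwd; pos7(id30) recv 60: fwd; pos1(id45) recv 30: drop
Round 3: pos7(id30) recv 95: fwd; pos0(id17) recv 60: fwd
After round 3: 2 messages still in flight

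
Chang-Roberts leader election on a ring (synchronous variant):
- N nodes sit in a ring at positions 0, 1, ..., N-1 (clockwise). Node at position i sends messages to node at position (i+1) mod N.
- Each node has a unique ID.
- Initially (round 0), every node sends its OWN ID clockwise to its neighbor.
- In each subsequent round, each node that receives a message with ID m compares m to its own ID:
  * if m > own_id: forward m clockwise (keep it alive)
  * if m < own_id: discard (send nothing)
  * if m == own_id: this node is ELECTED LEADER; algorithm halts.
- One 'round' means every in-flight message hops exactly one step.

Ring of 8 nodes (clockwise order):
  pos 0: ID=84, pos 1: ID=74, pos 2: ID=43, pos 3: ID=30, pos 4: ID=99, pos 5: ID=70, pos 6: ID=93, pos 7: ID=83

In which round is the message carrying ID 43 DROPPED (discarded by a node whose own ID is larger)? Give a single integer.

Round 1: pos1(id74) recv 84: fwd; pos2(id43) recv 74: fwd; pos3(id30) recv 43: fwd; pos4(id99) recv 30: drop; pos5(id70) recv 99: fwd; pos6(id93) recv 70: drop; pos7(id83) recv 93: fwd; pos0(id84) recv 83: drop
Round 2: pos2(id43) recv 84: fwd; pos3(id30) recv 74: fwd; pos4(id99) recv 43: drop; pos6(id93) recv 99: fwd; pos0(id84) recv 93: fwd
Round 3: pos3(id30) recv 84: fwd; pos4(id99) recv 74: drop; pos7(id83) recv 99: fwd; pos1(id74) recv 93: fwd
Round 4: pos4(id99) recv 84: drop; pos0(id84) recv 99: fwd; pos2(id43) recv 93: fwd
Round 5: pos1(id74) recv 99: fwd; pos3(id30) recv 93: fwd
Round 6: pos2(id43) recv 99: fwd; pos4(id99) recv 93: drop
Round 7: pos3(id30) recv 99: fwd
Round 8: pos4(id99) recv 99: ELECTED
Message ID 43 originates at pos 2; dropped at pos 4 in round 2

Answer: 2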